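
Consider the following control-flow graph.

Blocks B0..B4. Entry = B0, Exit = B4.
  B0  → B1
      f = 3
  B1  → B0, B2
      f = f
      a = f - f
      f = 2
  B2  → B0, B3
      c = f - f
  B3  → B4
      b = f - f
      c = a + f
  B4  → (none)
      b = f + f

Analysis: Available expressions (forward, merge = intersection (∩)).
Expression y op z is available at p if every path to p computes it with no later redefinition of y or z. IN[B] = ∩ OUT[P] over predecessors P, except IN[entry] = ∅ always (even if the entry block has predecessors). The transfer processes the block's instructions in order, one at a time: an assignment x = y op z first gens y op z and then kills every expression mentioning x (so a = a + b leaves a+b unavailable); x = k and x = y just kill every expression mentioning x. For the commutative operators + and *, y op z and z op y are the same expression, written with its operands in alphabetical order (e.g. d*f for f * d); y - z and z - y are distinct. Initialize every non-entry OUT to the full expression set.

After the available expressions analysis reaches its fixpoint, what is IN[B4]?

Answer: {a+f, f-f}

Working:
Fixpoint table:
  B0:   IN={}   OUT={}
  B1:   IN={}   OUT={}
  B2:   IN={}   OUT={f-f}
  B3:   IN={f-f}   OUT={a+f, f-f}
  B4:   IN={a+f, f-f}   OUT={a+f, f+f, f-f}

Merge at B4: IN[B4] = OUT[B3] = {a+f, f-f}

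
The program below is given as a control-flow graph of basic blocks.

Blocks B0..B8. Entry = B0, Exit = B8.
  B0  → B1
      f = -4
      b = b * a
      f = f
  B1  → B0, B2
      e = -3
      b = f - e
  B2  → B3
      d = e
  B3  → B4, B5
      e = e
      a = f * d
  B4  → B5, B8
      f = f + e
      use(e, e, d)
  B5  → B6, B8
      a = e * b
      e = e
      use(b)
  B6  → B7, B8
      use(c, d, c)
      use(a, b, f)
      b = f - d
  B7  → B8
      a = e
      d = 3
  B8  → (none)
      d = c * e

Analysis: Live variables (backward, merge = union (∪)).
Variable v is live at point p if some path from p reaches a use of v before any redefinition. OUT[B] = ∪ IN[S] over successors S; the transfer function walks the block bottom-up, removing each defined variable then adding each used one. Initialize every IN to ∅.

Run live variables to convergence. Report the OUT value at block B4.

Answer: {b, c, d, e, f}

Derivation:
Fixpoint table:
  B0: | IN={a, b, c} | OUT={a, c, f}
  B1: | IN={a, c, f} | OUT={a, b, c, e, f}
  B2: | IN={b, c, e, f} | OUT={b, c, d, e, f}
  B3: | IN={b, c, d, e, f} | OUT={b, c, d, e, f}
  B4: | IN={b, c, d, e, f} | OUT={b, c, d, e, f}
  B5: | IN={b, c, d, e, f} | OUT={a, b, c, d, e, f}
  B6: | IN={a, b, c, d, e, f} | OUT={c, e}
  B7: | IN={c, e} | OUT={c, e}
  B8: | IN={c, e} | OUT={}

Merge at B4: OUT[B4] = IN[B5] ⊔ IN[B8] = {b, c, d, e, f}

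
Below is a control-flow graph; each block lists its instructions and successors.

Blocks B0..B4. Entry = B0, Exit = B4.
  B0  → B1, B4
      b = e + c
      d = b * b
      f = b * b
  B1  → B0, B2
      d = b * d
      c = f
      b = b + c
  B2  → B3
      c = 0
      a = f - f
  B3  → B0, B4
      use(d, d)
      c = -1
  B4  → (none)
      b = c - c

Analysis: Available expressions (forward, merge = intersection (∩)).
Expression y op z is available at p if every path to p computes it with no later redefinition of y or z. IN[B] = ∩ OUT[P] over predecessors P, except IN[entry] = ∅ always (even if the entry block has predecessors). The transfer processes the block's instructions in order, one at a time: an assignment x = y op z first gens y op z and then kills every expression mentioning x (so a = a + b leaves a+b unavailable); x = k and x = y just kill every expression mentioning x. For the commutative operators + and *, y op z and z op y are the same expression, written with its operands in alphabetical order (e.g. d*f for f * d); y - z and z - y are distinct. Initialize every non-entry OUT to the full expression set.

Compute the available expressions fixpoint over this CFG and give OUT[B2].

Answer: {f-f}

Working:
Fixpoint table:
  B0: | IN={} | OUT={b*b, c+e}
  B1: | IN={b*b, c+e} | OUT={}
  B2: | IN={} | OUT={f-f}
  B3: | IN={f-f} | OUT={f-f}
  B4: | IN={} | OUT={c-c}

Merge at B2: IN[B2] = OUT[B1] = {}
Applying B2's transfer function to that IN value gives OUT[B2] (row B2 above).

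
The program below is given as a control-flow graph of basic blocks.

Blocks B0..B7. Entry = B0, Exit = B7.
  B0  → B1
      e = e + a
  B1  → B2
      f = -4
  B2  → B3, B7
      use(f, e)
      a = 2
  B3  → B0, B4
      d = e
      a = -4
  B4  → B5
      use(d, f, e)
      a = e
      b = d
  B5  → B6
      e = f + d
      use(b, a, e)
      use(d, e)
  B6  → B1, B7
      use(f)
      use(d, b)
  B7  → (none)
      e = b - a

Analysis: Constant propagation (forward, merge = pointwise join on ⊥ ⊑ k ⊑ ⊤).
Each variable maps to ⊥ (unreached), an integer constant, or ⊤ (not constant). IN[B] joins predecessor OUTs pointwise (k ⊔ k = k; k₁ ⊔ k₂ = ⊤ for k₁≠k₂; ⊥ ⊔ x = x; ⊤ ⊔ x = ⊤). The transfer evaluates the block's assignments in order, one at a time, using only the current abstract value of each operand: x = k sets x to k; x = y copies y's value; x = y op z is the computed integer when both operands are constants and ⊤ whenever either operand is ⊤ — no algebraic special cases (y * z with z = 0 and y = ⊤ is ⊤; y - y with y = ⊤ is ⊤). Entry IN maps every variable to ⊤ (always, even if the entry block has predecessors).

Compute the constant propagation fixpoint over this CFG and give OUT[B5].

Per-block solution:
  B0:  IN=(all ⊤)  OUT=(all ⊤)
  B1:  IN=(all ⊤)  OUT={f:-4; rest ⊤}
  B2:  IN={f:-4; rest ⊤}  OUT={a:2, f:-4; rest ⊤}
  B3:  IN={a:2, f:-4; rest ⊤}  OUT={a:-4, f:-4; rest ⊤}
  B4:  IN={a:-4, f:-4; rest ⊤}  OUT={f:-4; rest ⊤}
  B5:  IN={f:-4; rest ⊤}  OUT={f:-4; rest ⊤}
  B6:  IN={f:-4; rest ⊤}  OUT={f:-4; rest ⊤}
  B7:  IN={f:-4; rest ⊤}  OUT={f:-4; rest ⊤}

Merge at B5: IN[B5] = OUT[B4] = {a: ⊤, b: ⊤, c: ⊤, d: ⊤, e: ⊤, f: -4}
Applying B5's transfer function to that IN value gives OUT[B5] (row B5 above).

Answer: {a: ⊤, b: ⊤, c: ⊤, d: ⊤, e: ⊤, f: -4}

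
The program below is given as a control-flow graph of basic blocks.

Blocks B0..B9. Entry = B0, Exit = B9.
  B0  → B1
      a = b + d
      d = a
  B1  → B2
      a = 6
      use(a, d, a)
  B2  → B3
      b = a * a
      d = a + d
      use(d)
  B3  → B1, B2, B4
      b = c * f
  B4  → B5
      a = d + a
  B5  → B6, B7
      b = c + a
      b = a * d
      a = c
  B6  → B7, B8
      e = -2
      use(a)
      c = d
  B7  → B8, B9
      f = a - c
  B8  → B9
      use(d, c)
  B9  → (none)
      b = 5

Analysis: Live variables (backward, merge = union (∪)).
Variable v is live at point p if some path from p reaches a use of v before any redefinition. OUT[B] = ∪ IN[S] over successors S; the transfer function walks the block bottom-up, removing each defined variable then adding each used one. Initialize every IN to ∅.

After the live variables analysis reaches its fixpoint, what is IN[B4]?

Answer: {a, c, d}

Working:
Converged values:
  B0: | IN={b, c, d, f} | OUT={c, d, f}
  B1: | IN={c, d, f} | OUT={a, c, d, f}
  B2: | IN={a, c, d, f} | OUT={a, c, d, f}
  B3: | IN={a, c, d, f} | OUT={a, c, d, f}
  B4: | IN={a, c, d} | OUT={a, c, d}
  B5: | IN={a, c, d} | OUT={a, c, d}
  B6: | IN={a, d} | OUT={a, c, d}
  B7: | IN={a, c, d} | OUT={c, d}
  B8: | IN={c, d} | OUT={}
  B9: | IN={} | OUT={}

Merge at B4: OUT[B4] = IN[B5] = {a, c, d}
Applying B4's transfer function to that OUT value gives IN[B4] (row B4 above).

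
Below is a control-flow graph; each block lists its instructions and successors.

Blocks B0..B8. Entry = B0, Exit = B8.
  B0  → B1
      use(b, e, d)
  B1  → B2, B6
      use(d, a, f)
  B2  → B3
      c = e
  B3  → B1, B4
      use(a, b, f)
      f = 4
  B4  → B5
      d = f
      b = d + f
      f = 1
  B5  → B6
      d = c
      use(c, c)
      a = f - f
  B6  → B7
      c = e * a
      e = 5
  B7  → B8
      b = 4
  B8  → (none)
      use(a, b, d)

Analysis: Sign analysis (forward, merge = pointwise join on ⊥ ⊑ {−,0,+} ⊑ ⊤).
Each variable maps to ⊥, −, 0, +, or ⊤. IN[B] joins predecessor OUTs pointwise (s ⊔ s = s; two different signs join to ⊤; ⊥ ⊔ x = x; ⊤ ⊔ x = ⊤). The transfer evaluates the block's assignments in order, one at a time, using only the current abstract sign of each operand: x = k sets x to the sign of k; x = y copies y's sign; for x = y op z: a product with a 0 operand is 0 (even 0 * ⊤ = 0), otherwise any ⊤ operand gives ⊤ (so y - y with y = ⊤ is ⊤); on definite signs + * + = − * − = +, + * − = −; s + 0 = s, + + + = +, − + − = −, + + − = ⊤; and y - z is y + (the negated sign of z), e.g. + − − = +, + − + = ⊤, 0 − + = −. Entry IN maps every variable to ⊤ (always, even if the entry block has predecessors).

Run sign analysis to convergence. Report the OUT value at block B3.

Fixpoint table:
  B0:   IN=(all ⊤)   OUT=(all ⊤)
  B1:   IN=(all ⊤)   OUT=(all ⊤)
  B2:   IN=(all ⊤)   OUT=(all ⊤)
  B3:   IN=(all ⊤)   OUT={f:+; rest ⊤}
  B4:   IN={f:+; rest ⊤}   OUT={b:+, d:+, f:+; rest ⊤}
  B5:   IN={b:+, d:+, f:+; rest ⊤}   OUT={b:+, f:+; rest ⊤}
  B6:   IN=(all ⊤)   OUT={e:+; rest ⊤}
  B7:   IN={e:+; rest ⊤}   OUT={b:+, e:+; rest ⊤}
  B8:   IN={b:+, e:+; rest ⊤}   OUT={b:+, e:+; rest ⊤}

Merge at B3: IN[B3] = OUT[B2] = {a: ⊤, b: ⊤, c: ⊤, d: ⊤, e: ⊤, f: ⊤}
Applying B3's transfer function to that IN value gives OUT[B3] (row B3 above).

Answer: {a: ⊤, b: ⊤, c: ⊤, d: ⊤, e: ⊤, f: +}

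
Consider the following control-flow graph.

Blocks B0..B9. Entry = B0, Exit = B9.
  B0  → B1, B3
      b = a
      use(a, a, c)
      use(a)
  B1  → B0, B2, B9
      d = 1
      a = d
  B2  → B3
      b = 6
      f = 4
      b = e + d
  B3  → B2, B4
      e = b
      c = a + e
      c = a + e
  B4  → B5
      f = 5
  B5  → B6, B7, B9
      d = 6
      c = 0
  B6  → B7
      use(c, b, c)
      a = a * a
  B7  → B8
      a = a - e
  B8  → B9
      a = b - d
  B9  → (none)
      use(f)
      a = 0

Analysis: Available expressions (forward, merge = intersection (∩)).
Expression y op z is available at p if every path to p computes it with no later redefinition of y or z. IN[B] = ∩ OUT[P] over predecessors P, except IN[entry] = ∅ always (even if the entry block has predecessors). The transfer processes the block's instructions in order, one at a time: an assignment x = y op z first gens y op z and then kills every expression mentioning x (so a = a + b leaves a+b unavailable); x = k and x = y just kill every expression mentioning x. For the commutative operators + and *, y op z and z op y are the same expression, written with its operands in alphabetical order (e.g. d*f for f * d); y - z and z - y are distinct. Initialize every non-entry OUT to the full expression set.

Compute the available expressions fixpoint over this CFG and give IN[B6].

Fixpoint table:
  B0:  IN={}  OUT={}
  B1:  IN={}  OUT={}
  B2:  IN={}  OUT={d+e}
  B3:  IN={}  OUT={a+e}
  B4:  IN={a+e}  OUT={a+e}
  B5:  IN={a+e}  OUT={a+e}
  B6:  IN={a+e}  OUT={}
  B7:  IN={}  OUT={}
  B8:  IN={}  OUT={b-d}
  B9:  IN={}  OUT={}

Merge at B6: IN[B6] = OUT[B5] = {a+e}

Answer: {a+e}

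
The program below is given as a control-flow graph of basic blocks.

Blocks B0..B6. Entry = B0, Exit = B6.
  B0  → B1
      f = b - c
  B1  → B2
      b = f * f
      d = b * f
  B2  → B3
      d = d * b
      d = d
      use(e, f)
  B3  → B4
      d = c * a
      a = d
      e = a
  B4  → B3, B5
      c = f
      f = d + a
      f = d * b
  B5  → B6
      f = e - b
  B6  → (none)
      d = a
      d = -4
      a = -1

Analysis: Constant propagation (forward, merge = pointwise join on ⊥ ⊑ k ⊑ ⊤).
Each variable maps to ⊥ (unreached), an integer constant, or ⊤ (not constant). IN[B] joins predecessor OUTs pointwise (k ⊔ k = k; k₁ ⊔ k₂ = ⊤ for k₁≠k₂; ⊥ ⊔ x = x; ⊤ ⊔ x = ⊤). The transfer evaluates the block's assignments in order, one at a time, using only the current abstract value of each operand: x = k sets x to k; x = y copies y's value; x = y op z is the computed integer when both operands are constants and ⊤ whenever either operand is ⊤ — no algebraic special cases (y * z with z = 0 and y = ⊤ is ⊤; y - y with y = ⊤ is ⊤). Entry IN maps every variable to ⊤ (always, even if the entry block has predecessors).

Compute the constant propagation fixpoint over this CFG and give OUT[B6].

Answer: {a: -1, b: ⊤, c: ⊤, d: -4, e: ⊤, f: ⊤}

Working:
Per-block solution:
  B0:  IN=(all ⊤)  OUT=(all ⊤)
  B1:  IN=(all ⊤)  OUT=(all ⊤)
  B2:  IN=(all ⊤)  OUT=(all ⊤)
  B3:  IN=(all ⊤)  OUT=(all ⊤)
  B4:  IN=(all ⊤)  OUT=(all ⊤)
  B5:  IN=(all ⊤)  OUT=(all ⊤)
  B6:  IN=(all ⊤)  OUT={a:-1, d:-4; rest ⊤}

Merge at B6: IN[B6] = OUT[B5] = {a: ⊤, b: ⊤, c: ⊤, d: ⊤, e: ⊤, f: ⊤}
Applying B6's transfer function to that IN value gives OUT[B6] (row B6 above).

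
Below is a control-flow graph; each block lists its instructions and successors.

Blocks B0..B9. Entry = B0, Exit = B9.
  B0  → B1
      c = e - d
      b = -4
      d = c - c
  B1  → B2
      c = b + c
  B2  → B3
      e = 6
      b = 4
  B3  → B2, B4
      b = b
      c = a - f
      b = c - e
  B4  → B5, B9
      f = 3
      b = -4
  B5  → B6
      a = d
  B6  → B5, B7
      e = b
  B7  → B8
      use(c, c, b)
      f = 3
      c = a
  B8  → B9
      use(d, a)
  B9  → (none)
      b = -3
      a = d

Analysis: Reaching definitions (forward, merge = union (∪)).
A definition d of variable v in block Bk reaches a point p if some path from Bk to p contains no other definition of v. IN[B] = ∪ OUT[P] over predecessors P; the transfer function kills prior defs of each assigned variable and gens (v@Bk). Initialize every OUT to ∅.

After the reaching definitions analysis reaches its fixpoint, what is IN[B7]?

Answer: {a@B5, b@B4, c@B3, d@B0, e@B6, f@B4}

Trace:
Per-block solution:
  B0:   IN={}   OUT={b@B0, c@B0, d@B0}
  B1:   IN={b@B0, c@B0, d@B0}   OUT={b@B0, c@B1, d@B0}
  B2:   IN={b@B0, b@B3, c@B1, c@B3, d@B0, e@B2}   OUT={b@B2, c@B1, c@B3, d@B0, e@B2}
  B3:   IN={b@B2, c@B1, c@B3, d@B0, e@B2}   OUT={b@B3, c@B3, d@B0, e@B2}
  B4:   IN={b@B3, c@B3, d@B0, e@B2}   OUT={b@B4, c@B3, d@B0, e@B2, f@B4}
  B5:   IN={a@B5, b@B4, c@B3, d@B0, e@B2, e@B6, f@B4}   OUT={a@B5, b@B4, c@B3, d@B0, e@B2, e@B6, f@B4}
  B6:   IN={a@B5, b@B4, c@B3, d@B0, e@B2, e@B6, f@B4}   OUT={a@B5, b@B4, c@B3, d@B0, e@B6, f@B4}
  B7:   IN={a@B5, b@B4, c@B3, d@B0, e@B6, f@B4}   OUT={a@B5, b@B4, c@B7, d@B0, e@B6, f@B7}
  B8:   IN={a@B5, b@B4, c@B7, d@B0, e@B6, f@B7}   OUT={a@B5, b@B4, c@B7, d@B0, e@B6, f@B7}
  B9:   IN={a@B5, b@B4, c@B3, c@B7, d@B0, e@B2, e@B6, f@B4, f@B7}   OUT={a@B9, b@B9, c@B3, c@B7, d@B0, e@B2, e@B6, f@B4, f@B7}

Merge at B7: IN[B7] = OUT[B6] = {a@B5, b@B4, c@B3, d@B0, e@B6, f@B4}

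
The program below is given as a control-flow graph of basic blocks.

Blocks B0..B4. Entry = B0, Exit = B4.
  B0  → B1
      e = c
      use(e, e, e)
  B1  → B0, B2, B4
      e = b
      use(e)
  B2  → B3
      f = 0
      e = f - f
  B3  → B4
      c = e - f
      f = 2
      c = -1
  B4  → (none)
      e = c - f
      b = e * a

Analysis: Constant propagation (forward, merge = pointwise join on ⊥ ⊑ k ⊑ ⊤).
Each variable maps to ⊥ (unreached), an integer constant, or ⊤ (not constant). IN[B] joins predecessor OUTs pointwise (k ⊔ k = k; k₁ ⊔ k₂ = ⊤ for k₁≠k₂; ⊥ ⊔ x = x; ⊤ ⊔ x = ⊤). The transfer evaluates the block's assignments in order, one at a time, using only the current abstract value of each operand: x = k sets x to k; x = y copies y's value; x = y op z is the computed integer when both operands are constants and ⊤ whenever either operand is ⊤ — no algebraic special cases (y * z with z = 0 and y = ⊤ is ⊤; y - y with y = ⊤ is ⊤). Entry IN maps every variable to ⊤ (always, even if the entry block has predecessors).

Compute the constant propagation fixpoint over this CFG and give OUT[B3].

Answer: {a: ⊤, b: ⊤, c: -1, d: ⊤, e: 0, f: 2}

Trace:
Per-block solution:
  B0:   IN=(all ⊤)   OUT=(all ⊤)
  B1:   IN=(all ⊤)   OUT=(all ⊤)
  B2:   IN=(all ⊤)   OUT={e:0, f:0; rest ⊤}
  B3:   IN={e:0, f:0; rest ⊤}   OUT={c:-1, e:0, f:2; rest ⊤}
  B4:   IN=(all ⊤)   OUT=(all ⊤)

Merge at B3: IN[B3] = OUT[B2] = {a: ⊤, b: ⊤, c: ⊤, d: ⊤, e: 0, f: 0}
Applying B3's transfer function to that IN value gives OUT[B3] (row B3 above).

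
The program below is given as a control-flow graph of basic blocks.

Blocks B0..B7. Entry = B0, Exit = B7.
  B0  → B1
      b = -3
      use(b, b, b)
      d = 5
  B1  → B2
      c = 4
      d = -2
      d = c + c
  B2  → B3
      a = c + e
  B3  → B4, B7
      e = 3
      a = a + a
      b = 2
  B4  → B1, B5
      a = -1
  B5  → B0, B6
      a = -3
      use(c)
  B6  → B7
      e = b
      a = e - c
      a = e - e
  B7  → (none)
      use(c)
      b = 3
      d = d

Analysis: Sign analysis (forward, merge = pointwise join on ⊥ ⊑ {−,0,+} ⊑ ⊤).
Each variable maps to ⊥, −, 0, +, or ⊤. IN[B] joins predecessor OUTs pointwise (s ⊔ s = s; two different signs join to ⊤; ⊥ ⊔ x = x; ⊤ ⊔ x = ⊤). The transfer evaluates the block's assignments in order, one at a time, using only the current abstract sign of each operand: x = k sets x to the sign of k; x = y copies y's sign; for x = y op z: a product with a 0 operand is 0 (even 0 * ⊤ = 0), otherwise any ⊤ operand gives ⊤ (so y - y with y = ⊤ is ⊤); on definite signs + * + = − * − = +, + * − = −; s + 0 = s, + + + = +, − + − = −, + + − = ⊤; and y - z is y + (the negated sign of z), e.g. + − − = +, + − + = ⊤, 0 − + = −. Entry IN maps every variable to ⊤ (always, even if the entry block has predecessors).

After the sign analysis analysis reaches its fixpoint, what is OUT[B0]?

Converged values:
  B0: | IN=(all ⊤) | OUT={b:-, d:+; rest ⊤}
  B1: | IN={d:+; rest ⊤} | OUT={c:+, d:+; rest ⊤}
  B2: | IN={c:+, d:+; rest ⊤} | OUT={c:+, d:+; rest ⊤}
  B3: | IN={c:+, d:+; rest ⊤} | OUT={b:+, c:+, d:+, e:+; rest ⊤}
  B4: | IN={b:+, c:+, d:+, e:+; rest ⊤} | OUT={a:-, b:+, c:+, d:+, e:+; rest ⊤}
  B5: | IN={a:-, b:+, c:+, d:+, e:+; rest ⊤} | OUT={a:-, b:+, c:+, d:+, e:+; rest ⊤}
  B6: | IN={a:-, b:+, c:+, d:+, e:+; rest ⊤} | OUT={b:+, c:+, d:+, e:+; rest ⊤}
  B7: | IN={b:+, c:+, d:+, e:+; rest ⊤} | OUT={b:+, c:+, d:+, e:+; rest ⊤}

Merge at B0 (entry node, so the boundary value (all ⊤) is joined with the incoming edge(s)): IN[B0] = (all ⊤) ⊔ OUT[B5] = {a: ⊤, b: ⊤, c: ⊤, d: ⊤, e: ⊤, f: ⊤}
Applying B0's transfer function to that IN value gives OUT[B0] (row B0 above).

Answer: {a: ⊤, b: -, c: ⊤, d: +, e: ⊤, f: ⊤}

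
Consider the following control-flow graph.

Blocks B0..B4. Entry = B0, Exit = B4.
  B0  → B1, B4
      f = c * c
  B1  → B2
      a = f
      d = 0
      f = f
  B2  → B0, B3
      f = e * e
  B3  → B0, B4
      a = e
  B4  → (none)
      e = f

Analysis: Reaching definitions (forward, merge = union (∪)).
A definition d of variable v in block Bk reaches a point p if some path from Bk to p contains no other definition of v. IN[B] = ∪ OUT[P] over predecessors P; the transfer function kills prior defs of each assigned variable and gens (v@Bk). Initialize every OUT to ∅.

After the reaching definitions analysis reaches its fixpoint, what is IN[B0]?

Fixpoint table:
  B0: | IN={a@B1, a@B3, d@B1, f@B2} | OUT={a@B1, a@B3, d@B1, f@B0}
  B1: | IN={a@B1, a@B3, d@B1, f@B0} | OUT={a@B1, d@B1, f@B1}
  B2: | IN={a@B1, d@B1, f@B1} | OUT={a@B1, d@B1, f@B2}
  B3: | IN={a@B1, d@B1, f@B2} | OUT={a@B3, d@B1, f@B2}
  B4: | IN={a@B1, a@B3, d@B1, f@B0, f@B2} | OUT={a@B1, a@B3, d@B1, e@B4, f@B0, f@B2}

Merge at B0 (entry node, so the boundary value {} is joined with the incoming edge(s)): IN[B0] = {} ⊔ OUT[B2] ⊔ OUT[B3] = {a@B1, a@B3, d@B1, f@B2}

Answer: {a@B1, a@B3, d@B1, f@B2}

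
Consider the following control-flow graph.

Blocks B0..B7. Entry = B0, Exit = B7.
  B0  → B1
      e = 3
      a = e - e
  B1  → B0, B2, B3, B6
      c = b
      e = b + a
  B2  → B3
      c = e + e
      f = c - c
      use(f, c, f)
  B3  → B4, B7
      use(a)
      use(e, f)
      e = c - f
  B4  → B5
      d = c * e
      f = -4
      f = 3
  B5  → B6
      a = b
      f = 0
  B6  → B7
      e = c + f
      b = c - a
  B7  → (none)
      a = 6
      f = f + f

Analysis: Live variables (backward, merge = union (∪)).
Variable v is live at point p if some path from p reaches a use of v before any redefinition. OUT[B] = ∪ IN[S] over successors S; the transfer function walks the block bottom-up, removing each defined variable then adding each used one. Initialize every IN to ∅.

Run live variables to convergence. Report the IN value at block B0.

Fixpoint table:
  B0:   IN={b, f}   OUT={a, b, f}
  B1:   IN={a, b, f}   OUT={a, b, c, e, f}
  B2:   IN={a, b, e}   OUT={a, b, c, e, f}
  B3:   IN={a, b, c, e, f}   OUT={b, c, e, f}
  B4:   IN={b, c, e}   OUT={b, c}
  B5:   IN={b, c}   OUT={a, c, f}
  B6:   IN={a, c, f}   OUT={f}
  B7:   IN={f}   OUT={}

Merge at B0: OUT[B0] = IN[B1] = {a, b, f}
Applying B0's transfer function to that OUT value gives IN[B0] (row B0 above).

Answer: {b, f}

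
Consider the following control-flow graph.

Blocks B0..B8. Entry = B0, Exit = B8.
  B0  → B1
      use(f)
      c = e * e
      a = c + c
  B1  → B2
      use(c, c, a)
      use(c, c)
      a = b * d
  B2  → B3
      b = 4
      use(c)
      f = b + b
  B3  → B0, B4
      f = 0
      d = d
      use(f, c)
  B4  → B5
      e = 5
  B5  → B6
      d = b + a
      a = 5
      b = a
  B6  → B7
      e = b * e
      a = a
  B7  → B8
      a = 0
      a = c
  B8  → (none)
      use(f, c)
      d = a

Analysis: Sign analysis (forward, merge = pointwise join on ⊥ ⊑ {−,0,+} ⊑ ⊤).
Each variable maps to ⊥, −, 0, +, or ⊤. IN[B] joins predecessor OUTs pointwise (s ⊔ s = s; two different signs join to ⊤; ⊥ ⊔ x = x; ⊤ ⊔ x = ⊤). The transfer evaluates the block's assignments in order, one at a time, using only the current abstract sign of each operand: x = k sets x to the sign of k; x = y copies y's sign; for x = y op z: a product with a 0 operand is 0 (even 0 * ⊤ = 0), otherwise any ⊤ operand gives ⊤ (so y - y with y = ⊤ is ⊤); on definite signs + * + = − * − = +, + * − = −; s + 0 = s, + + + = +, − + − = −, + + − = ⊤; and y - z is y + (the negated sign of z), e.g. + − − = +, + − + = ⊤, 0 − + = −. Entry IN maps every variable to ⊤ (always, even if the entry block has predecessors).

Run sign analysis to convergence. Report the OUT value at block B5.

Answer: {a: +, b: +, c: ⊤, d: ⊤, e: +, f: 0}

Derivation:
Per-block solution:
  B0:   IN=(all ⊤)   OUT=(all ⊤)
  B1:   IN=(all ⊤)   OUT=(all ⊤)
  B2:   IN=(all ⊤)   OUT={b:+, f:+; rest ⊤}
  B3:   IN={b:+, f:+; rest ⊤}   OUT={b:+, f:0; rest ⊤}
  B4:   IN={b:+, f:0; rest ⊤}   OUT={b:+, e:+, f:0; rest ⊤}
  B5:   IN={b:+, e:+, f:0; rest ⊤}   OUT={a:+, b:+, e:+, f:0; rest ⊤}
  B6:   IN={a:+, b:+, e:+, f:0; rest ⊤}   OUT={a:+, b:+, e:+, f:0; rest ⊤}
  B7:   IN={a:+, b:+, e:+, f:0; rest ⊤}   OUT={b:+, e:+, f:0; rest ⊤}
  B8:   IN={b:+, e:+, f:0; rest ⊤}   OUT={b:+, e:+, f:0; rest ⊤}

Merge at B5: IN[B5] = OUT[B4] = {a: ⊤, b: +, c: ⊤, d: ⊤, e: +, f: 0}
Applying B5's transfer function to that IN value gives OUT[B5] (row B5 above).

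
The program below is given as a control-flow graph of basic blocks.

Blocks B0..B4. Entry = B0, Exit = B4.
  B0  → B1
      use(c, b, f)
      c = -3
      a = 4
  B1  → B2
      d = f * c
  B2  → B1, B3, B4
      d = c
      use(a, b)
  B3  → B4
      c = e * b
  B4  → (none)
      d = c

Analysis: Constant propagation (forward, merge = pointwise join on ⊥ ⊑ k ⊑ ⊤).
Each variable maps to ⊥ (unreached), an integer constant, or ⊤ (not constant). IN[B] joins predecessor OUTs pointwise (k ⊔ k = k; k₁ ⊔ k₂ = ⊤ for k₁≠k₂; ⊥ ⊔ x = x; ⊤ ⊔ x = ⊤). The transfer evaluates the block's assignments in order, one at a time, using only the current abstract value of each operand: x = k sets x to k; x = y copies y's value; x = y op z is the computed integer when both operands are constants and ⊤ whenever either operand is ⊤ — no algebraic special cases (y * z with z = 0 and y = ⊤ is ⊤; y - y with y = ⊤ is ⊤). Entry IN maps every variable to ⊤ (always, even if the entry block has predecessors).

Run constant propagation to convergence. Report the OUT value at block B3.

Answer: {a: 4, b: ⊤, c: ⊤, d: -3, e: ⊤, f: ⊤}

Working:
Fixpoint table:
  B0:   IN=(all ⊤)   OUT={a:4, c:-3; rest ⊤}
  B1:   IN={a:4, c:-3; rest ⊤}   OUT={a:4, c:-3; rest ⊤}
  B2:   IN={a:4, c:-3; rest ⊤}   OUT={a:4, c:-3, d:-3; rest ⊤}
  B3:   IN={a:4, c:-3, d:-3; rest ⊤}   OUT={a:4, d:-3; rest ⊤}
  B4:   IN={a:4, d:-3; rest ⊤}   OUT={a:4; rest ⊤}

Merge at B3: IN[B3] = OUT[B2] = {a: 4, b: ⊤, c: -3, d: -3, e: ⊤, f: ⊤}
Applying B3's transfer function to that IN value gives OUT[B3] (row B3 above).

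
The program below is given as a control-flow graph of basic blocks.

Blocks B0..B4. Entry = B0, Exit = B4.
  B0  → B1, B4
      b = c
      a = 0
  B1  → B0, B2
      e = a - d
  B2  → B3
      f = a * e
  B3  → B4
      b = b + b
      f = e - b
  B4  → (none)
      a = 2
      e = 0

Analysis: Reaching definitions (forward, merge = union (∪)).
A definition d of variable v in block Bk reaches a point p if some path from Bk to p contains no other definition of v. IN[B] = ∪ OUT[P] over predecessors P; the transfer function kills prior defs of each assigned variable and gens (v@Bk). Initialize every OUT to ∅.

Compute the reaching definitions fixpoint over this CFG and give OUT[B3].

Answer: {a@B0, b@B3, e@B1, f@B3}

Derivation:
Converged values:
  B0:  IN={a@B0, b@B0, e@B1}  OUT={a@B0, b@B0, e@B1}
  B1:  IN={a@B0, b@B0, e@B1}  OUT={a@B0, b@B0, e@B1}
  B2:  IN={a@B0, b@B0, e@B1}  OUT={a@B0, b@B0, e@B1, f@B2}
  B3:  IN={a@B0, b@B0, e@B1, f@B2}  OUT={a@B0, b@B3, e@B1, f@B3}
  B4:  IN={a@B0, b@B0, b@B3, e@B1, f@B3}  OUT={a@B4, b@B0, b@B3, e@B4, f@B3}

Merge at B3: IN[B3] = OUT[B2] = {a@B0, b@B0, e@B1, f@B2}
Applying B3's transfer function to that IN value gives OUT[B3] (row B3 above).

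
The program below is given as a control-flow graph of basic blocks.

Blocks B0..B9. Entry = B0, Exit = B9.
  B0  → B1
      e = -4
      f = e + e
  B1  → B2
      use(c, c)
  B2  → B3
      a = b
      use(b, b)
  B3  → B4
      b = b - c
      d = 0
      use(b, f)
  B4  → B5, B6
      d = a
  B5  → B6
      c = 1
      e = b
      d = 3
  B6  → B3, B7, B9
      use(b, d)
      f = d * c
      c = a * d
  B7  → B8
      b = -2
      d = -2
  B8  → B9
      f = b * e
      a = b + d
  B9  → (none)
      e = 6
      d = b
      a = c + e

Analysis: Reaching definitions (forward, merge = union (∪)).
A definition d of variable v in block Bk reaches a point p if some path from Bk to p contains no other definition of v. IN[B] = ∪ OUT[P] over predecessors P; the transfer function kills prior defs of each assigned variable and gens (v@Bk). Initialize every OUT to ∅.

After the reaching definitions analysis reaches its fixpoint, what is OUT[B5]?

Answer: {a@B2, b@B3, c@B5, d@B5, e@B5, f@B0, f@B6}

Trace:
Per-block solution:
  B0:  IN={}  OUT={e@B0, f@B0}
  B1:  IN={e@B0, f@B0}  OUT={e@B0, f@B0}
  B2:  IN={e@B0, f@B0}  OUT={a@B2, e@B0, f@B0}
  B3:  IN={a@B2, b@B3, c@B6, d@B4, d@B5, e@B0, e@B5, f@B0, f@B6}  OUT={a@B2, b@B3, c@B6, d@B3, e@B0, e@B5, f@B0, f@B6}
  B4:  IN={a@B2, b@B3, c@B6, d@B3, e@B0, e@B5, f@B0, f@B6}  OUT={a@B2, b@B3, c@B6, d@B4, e@B0, e@B5, f@B0, f@B6}
  B5:  IN={a@B2, b@B3, c@B6, d@B4, e@B0, e@B5, f@B0, f@B6}  OUT={a@B2, b@B3, c@B5, d@B5, e@B5, f@B0, f@B6}
  B6:  IN={a@B2, b@B3, c@B5, c@B6, d@B4, d@B5, e@B0, e@B5, f@B0, f@B6}  OUT={a@B2, b@B3, c@B6, d@B4, d@B5, e@B0, e@B5, f@B6}
  B7:  IN={a@B2, b@B3, c@B6, d@B4, d@B5, e@B0, e@B5, f@B6}  OUT={a@B2, b@B7, c@B6, d@B7, e@B0, e@B5, f@B6}
  B8:  IN={a@B2, b@B7, c@B6, d@B7, e@B0, e@B5, f@B6}  OUT={a@B8, b@B7, c@B6, d@B7, e@B0, e@B5, f@B8}
  B9:  IN={a@B2, a@B8, b@B3, b@B7, c@B6, d@B4, d@B5, d@B7, e@B0, e@B5, f@B6, f@B8}  OUT={a@B9, b@B3, b@B7, c@B6, d@B9, e@B9, f@B6, f@B8}

Merge at B5: IN[B5] = OUT[B4] = {a@B2, b@B3, c@B6, d@B4, e@B0, e@B5, f@B0, f@B6}
Applying B5's transfer function to that IN value gives OUT[B5] (row B5 above).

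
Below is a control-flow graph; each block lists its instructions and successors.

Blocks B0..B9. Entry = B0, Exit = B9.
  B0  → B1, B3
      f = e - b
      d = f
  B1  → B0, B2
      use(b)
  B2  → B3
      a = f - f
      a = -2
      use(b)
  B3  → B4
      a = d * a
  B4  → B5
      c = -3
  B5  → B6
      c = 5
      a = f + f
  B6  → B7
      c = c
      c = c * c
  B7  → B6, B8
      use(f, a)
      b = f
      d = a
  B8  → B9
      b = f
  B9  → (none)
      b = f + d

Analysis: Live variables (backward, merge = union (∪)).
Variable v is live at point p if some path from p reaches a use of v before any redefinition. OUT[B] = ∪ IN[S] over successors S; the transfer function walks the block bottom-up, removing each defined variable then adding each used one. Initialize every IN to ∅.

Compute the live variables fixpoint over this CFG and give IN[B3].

Answer: {a, d, f}

Trace:
Converged values:
  B0:   IN={a, b, e}   OUT={a, b, d, e, f}
  B1:   IN={a, b, d, e, f}   OUT={a, b, d, e, f}
  B2:   IN={b, d, f}   OUT={a, d, f}
  B3:   IN={a, d, f}   OUT={f}
  B4:   IN={f}   OUT={f}
  B5:   IN={f}   OUT={a, c, f}
  B6:   IN={a, c, f}   OUT={a, c, f}
  B7:   IN={a, c, f}   OUT={a, c, d, f}
  B8:   IN={d, f}   OUT={d, f}
  B9:   IN={d, f}   OUT={}

Merge at B3: OUT[B3] = IN[B4] = {f}
Applying B3's transfer function to that OUT value gives IN[B3] (row B3 above).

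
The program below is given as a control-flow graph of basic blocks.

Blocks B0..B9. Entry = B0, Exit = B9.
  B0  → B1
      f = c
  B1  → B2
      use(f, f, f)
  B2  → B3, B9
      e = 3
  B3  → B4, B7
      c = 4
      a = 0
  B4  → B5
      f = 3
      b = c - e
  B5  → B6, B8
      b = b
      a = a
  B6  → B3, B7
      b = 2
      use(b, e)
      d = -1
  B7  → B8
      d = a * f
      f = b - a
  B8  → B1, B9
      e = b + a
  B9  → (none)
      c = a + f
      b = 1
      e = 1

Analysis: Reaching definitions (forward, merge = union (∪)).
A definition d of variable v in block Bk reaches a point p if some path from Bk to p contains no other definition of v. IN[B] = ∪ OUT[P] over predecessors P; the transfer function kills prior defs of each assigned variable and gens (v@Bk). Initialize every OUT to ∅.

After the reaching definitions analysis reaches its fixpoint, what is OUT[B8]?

Per-block solution:
  B0:  IN={}  OUT={f@B0}
  B1:  IN={a@B3, a@B5, b@B5, b@B6, c@B3, d@B6, d@B7, e@B8, f@B0, f@B4, f@B7}  OUT={a@B3, a@B5, b@B5, b@B6, c@B3, d@B6, d@B7, e@B8, f@B0, f@B4, f@B7}
  B2:  IN={a@B3, a@B5, b@B5, b@B6, c@B3, d@B6, d@B7, e@B8, f@B0, f@B4, f@B7}  OUT={a@B3, a@B5, b@B5, b@B6, c@B3, d@B6, d@B7, e@B2, f@B0, f@B4, f@B7}
  B3:  IN={a@B3, a@B5, b@B5, b@B6, c@B3, d@B6, d@B7, e@B2, f@B0, f@B4, f@B7}  OUT={a@B3, b@B5, b@B6, c@B3, d@B6, d@B7, e@B2, f@B0, f@B4, f@B7}
  B4:  IN={a@B3, b@B5, b@B6, c@B3, d@B6, d@B7, e@B2, f@B0, f@B4, f@B7}  OUT={a@B3, b@B4, c@B3, d@B6, d@B7, e@B2, f@B4}
  B5:  IN={a@B3, b@B4, c@B3, d@B6, d@B7, e@B2, f@B4}  OUT={a@B5, b@B5, c@B3, d@B6, d@B7, e@B2, f@B4}
  B6:  IN={a@B5, b@B5, c@B3, d@B6, d@B7, e@B2, f@B4}  OUT={a@B5, b@B6, c@B3, d@B6, e@B2, f@B4}
  B7:  IN={a@B3, a@B5, b@B5, b@B6, c@B3, d@B6, d@B7, e@B2, f@B0, f@B4, f@B7}  OUT={a@B3, a@B5, b@B5, b@B6, c@B3, d@B7, e@B2, f@B7}
  B8:  IN={a@B3, a@B5, b@B5, b@B6, c@B3, d@B6, d@B7, e@B2, f@B4, f@B7}  OUT={a@B3, a@B5, b@B5, b@B6, c@B3, d@B6, d@B7, e@B8, f@B4, f@B7}
  B9:  IN={a@B3, a@B5, b@B5, b@B6, c@B3, d@B6, d@B7, e@B2, e@B8, f@B0, f@B4, f@B7}  OUT={a@B3, a@B5, b@B9, c@B9, d@B6, d@B7, e@B9, f@B0, f@B4, f@B7}

Merge at B8: IN[B8] = OUT[B5] ⊔ OUT[B7] = {a@B3, a@B5, b@B5, b@B6, c@B3, d@B6, d@B7, e@B2, f@B4, f@B7}
Applying B8's transfer function to that IN value gives OUT[B8] (row B8 above).

Answer: {a@B3, a@B5, b@B5, b@B6, c@B3, d@B6, d@B7, e@B8, f@B4, f@B7}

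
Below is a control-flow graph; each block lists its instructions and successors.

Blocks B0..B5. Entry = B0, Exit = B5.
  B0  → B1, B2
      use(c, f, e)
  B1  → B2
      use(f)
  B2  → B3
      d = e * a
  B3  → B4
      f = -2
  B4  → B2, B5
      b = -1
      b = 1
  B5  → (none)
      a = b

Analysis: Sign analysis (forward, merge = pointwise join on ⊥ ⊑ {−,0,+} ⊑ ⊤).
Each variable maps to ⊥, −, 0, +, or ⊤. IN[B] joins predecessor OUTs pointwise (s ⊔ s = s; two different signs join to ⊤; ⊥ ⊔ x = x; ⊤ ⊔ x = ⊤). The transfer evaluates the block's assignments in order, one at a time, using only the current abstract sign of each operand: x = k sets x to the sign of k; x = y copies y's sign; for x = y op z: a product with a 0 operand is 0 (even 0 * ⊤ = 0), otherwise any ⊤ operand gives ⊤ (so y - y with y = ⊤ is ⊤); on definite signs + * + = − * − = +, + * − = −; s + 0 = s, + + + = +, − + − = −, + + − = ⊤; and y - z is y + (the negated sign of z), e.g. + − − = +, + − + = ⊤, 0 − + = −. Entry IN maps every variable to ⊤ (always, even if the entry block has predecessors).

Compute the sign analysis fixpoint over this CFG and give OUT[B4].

Converged values:
  B0:   IN=(all ⊤)   OUT=(all ⊤)
  B1:   IN=(all ⊤)   OUT=(all ⊤)
  B2:   IN=(all ⊤)   OUT=(all ⊤)
  B3:   IN=(all ⊤)   OUT={f:-; rest ⊤}
  B4:   IN={f:-; rest ⊤}   OUT={b:+, f:-; rest ⊤}
  B5:   IN={b:+, f:-; rest ⊤}   OUT={a:+, b:+, f:-; rest ⊤}

Merge at B4: IN[B4] = OUT[B3] = {a: ⊤, b: ⊤, c: ⊤, d: ⊤, e: ⊤, f: -}
Applying B4's transfer function to that IN value gives OUT[B4] (row B4 above).

Answer: {a: ⊤, b: +, c: ⊤, d: ⊤, e: ⊤, f: -}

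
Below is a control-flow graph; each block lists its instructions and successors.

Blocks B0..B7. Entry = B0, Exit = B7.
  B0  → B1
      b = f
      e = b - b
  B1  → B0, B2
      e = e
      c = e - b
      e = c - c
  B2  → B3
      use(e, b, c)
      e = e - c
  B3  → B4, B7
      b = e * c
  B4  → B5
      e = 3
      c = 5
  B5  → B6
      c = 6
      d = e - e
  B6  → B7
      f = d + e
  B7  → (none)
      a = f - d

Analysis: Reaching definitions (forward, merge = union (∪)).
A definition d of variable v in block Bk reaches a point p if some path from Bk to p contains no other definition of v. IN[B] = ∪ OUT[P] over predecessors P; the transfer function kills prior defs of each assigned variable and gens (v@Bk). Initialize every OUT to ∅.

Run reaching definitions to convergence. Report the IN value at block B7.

Converged values:
  B0: | IN={b@B0, c@B1, e@B1} | OUT={b@B0, c@B1, e@B0}
  B1: | IN={b@B0, c@B1, e@B0} | OUT={b@B0, c@B1, e@B1}
  B2: | IN={b@B0, c@B1, e@B1} | OUT={b@B0, c@B1, e@B2}
  B3: | IN={b@B0, c@B1, e@B2} | OUT={b@B3, c@B1, e@B2}
  B4: | IN={b@B3, c@B1, e@B2} | OUT={b@B3, c@B4, e@B4}
  B5: | IN={b@B3, c@B4, e@B4} | OUT={b@B3, c@B5, d@B5, e@B4}
  B6: | IN={b@B3, c@B5, d@B5, e@B4} | OUT={b@B3, c@B5, d@B5, e@B4, f@B6}
  B7: | IN={b@B3, c@B1, c@B5, d@B5, e@B2, e@B4, f@B6} | OUT={a@B7, b@B3, c@B1, c@B5, d@B5, e@B2, e@B4, f@B6}

Merge at B7: IN[B7] = OUT[B3] ⊔ OUT[B6] = {b@B3, c@B1, c@B5, d@B5, e@B2, e@B4, f@B6}

Answer: {b@B3, c@B1, c@B5, d@B5, e@B2, e@B4, f@B6}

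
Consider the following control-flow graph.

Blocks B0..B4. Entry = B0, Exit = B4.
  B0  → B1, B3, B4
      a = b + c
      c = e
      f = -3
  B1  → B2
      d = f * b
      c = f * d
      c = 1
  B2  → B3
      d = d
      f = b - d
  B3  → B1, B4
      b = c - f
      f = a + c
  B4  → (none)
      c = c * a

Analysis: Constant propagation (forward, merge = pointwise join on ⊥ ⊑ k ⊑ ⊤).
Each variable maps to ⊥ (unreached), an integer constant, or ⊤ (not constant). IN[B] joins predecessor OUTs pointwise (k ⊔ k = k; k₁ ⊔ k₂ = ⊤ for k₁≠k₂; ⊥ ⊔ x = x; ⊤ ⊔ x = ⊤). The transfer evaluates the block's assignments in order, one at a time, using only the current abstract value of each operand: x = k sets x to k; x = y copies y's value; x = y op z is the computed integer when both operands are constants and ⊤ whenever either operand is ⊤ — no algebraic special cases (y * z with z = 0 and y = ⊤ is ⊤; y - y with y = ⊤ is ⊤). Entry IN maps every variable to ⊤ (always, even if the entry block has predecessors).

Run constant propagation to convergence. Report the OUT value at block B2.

Per-block solution:
  B0:  IN=(all ⊤)  OUT={f:-3; rest ⊤}
  B1:  IN=(all ⊤)  OUT={c:1; rest ⊤}
  B2:  IN={c:1; rest ⊤}  OUT={c:1; rest ⊤}
  B3:  IN=(all ⊤)  OUT=(all ⊤)
  B4:  IN=(all ⊤)  OUT=(all ⊤)

Merge at B2: IN[B2] = OUT[B1] = {a: ⊤, b: ⊤, c: 1, d: ⊤, e: ⊤, f: ⊤}
Applying B2's transfer function to that IN value gives OUT[B2] (row B2 above).

Answer: {a: ⊤, b: ⊤, c: 1, d: ⊤, e: ⊤, f: ⊤}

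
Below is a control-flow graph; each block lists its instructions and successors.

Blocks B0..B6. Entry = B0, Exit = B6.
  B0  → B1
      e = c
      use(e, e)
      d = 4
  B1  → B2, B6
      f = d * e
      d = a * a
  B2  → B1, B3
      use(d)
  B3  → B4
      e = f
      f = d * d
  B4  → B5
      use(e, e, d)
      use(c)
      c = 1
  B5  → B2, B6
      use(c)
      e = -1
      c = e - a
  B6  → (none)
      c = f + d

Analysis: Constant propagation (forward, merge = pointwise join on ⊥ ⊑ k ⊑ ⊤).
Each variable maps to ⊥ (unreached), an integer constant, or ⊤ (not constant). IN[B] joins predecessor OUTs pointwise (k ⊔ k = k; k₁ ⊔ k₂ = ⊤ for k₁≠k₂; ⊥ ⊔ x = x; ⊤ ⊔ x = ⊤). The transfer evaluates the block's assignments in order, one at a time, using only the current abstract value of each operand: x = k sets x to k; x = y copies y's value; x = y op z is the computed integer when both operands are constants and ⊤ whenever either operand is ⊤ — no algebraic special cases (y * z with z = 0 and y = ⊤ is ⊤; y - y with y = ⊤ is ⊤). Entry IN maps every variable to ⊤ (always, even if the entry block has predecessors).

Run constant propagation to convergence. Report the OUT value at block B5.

Answer: {a: ⊤, b: ⊤, c: ⊤, d: ⊤, e: -1, f: ⊤}

Derivation:
Per-block solution:
  B0:   IN=(all ⊤)   OUT={d:4; rest ⊤}
  B1:   IN=(all ⊤)   OUT=(all ⊤)
  B2:   IN=(all ⊤)   OUT=(all ⊤)
  B3:   IN=(all ⊤)   OUT=(all ⊤)
  B4:   IN=(all ⊤)   OUT={c:1; rest ⊤}
  B5:   IN={c:1; rest ⊤}   OUT={e:-1; rest ⊤}
  B6:   IN=(all ⊤)   OUT=(all ⊤)

Merge at B5: IN[B5] = OUT[B4] = {a: ⊤, b: ⊤, c: 1, d: ⊤, e: ⊤, f: ⊤}
Applying B5's transfer function to that IN value gives OUT[B5] (row B5 above).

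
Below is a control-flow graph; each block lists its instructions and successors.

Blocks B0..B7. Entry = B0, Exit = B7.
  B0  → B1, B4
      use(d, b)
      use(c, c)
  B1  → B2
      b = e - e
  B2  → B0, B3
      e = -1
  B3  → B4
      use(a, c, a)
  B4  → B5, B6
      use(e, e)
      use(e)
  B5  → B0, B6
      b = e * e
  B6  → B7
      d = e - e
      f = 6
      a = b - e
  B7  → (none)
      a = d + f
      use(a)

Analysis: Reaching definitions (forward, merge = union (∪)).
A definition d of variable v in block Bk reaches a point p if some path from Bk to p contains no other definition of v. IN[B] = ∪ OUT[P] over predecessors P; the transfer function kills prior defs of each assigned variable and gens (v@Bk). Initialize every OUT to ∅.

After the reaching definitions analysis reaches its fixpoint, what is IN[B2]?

Answer: {b@B1, e@B2}

Trace:
Per-block solution:
  B0:  IN={b@B1, b@B5, e@B2}  OUT={b@B1, b@B5, e@B2}
  B1:  IN={b@B1, b@B5, e@B2}  OUT={b@B1, e@B2}
  B2:  IN={b@B1, e@B2}  OUT={b@B1, e@B2}
  B3:  IN={b@B1, e@B2}  OUT={b@B1, e@B2}
  B4:  IN={b@B1, b@B5, e@B2}  OUT={b@B1, b@B5, e@B2}
  B5:  IN={b@B1, b@B5, e@B2}  OUT={b@B5, e@B2}
  B6:  IN={b@B1, b@B5, e@B2}  OUT={a@B6, b@B1, b@B5, d@B6, e@B2, f@B6}
  B7:  IN={a@B6, b@B1, b@B5, d@B6, e@B2, f@B6}  OUT={a@B7, b@B1, b@B5, d@B6, e@B2, f@B6}

Merge at B2: IN[B2] = OUT[B1] = {b@B1, e@B2}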